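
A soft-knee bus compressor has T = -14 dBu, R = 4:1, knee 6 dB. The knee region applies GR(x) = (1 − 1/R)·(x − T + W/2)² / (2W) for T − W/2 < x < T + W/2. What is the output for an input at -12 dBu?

x − T + W/2 = -12 − (-14) + 3 = 5.
GR = (1 − 1/4) × 5² / 12 = 0.75 × 25 / 12 = 1.5625 dB.
Output = -12 − 1.5625 = -13.5625 dBu.

-13.5625 dBu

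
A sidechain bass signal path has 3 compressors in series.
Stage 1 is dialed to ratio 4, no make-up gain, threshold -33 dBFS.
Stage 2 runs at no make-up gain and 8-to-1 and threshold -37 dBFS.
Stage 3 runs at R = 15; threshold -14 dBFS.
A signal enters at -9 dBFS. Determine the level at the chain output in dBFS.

-35.75 dBFS

Stage 1: overshoot 24 dB → 24/4 = 6 dB → -27 dBFS.
Stage 2: overshoot 10 dB → 10/8 = 1.25 dB → -35.75 dBFS.
Stage 3: below threshold (-35.75 ≤ -14); passes unchanged; output -35.75 dBFS.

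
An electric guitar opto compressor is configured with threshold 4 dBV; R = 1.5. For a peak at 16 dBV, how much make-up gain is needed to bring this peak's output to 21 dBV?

Without make-up, output = threshold + overshoot/1.5 = 4 + 8 = 12 dBV.
Gap to target: 9 dB.

9 dB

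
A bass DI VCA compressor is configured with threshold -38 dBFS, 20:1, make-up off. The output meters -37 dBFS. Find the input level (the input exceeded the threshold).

-18 dBFS

That's 1 dB above the -38 dBFS threshold.
Before 20:1 compression the overshoot was 1 × 20 = 20 dB, so input = -38 + 20 = -18 dBFS.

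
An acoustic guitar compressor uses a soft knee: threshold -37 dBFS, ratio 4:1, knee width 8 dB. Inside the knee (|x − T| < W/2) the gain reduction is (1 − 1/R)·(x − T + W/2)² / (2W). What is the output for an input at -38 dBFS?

-38.421875 dBFS

x − T + W/2 = -38 − (-37) + 4 = 3.
GR = (1 − 1/4) × 3² / 16 = 0.75 × 9 / 16 = 0.421875 dB.
Output = -38 − 0.421875 = -38.421875 dBFS.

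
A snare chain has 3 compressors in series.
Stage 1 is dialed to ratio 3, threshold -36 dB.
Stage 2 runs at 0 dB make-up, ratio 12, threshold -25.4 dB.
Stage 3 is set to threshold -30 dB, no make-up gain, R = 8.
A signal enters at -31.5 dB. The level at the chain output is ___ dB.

-34.5 dB

Stage 1: -31.5 dB is 4.5 dB over -36 dB; at 3:1 that becomes 1.5 dB over, giving -34.5 dB.
Stage 2: -34.5 dB ≤ -25.4 dB, so stage 2 doesn't engage; output -34.5 dB.
Stage 3: -34.5 dB ≤ -30 dB, so stage 3 doesn't engage; output -34.5 dB.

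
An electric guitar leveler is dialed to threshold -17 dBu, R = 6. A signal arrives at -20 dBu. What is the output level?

-20 dBu

-20 dBu is 3 dB below the -17 dBu threshold, so no gain reduction is applied.
Output = input = -20 dBu.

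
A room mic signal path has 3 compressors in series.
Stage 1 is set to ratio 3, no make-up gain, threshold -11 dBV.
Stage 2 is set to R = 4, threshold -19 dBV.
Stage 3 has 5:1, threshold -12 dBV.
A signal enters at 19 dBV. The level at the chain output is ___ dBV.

Stage 1: overshoot 30 dB → 30/3 = 10 dB → -1 dBV.
Stage 2: overshoot 18 dB → 18/4 = 4.5 dB → -14.5 dBV.
Stage 3: -14.5 dBV ≤ -12 dBV, so stage 3 doesn't engage; output -14.5 dBV.

-14.5 dBV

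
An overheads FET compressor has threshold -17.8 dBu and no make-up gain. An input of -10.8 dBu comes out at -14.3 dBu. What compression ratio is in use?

Input overshoot = -10.8 − (-17.8) = 7 dB; output overshoot = -14.3 − (-17.8) = 3.5 dB.
Ratio = 7 / 3.5 = 2.

2:1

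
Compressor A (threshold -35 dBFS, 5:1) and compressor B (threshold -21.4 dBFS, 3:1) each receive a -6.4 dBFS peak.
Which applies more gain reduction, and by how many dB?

A: 28.6 dB over, compressed to 5.72 dB over, so 22.88 dB of GR.
B: 15 dB over, compressed to 5 dB over, so 10 dB of GR.
A applies 12.88 dB more gain reduction.

A, by 12.88 dB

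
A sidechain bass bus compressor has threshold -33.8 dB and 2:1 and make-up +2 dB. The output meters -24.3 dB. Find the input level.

-18.8 dB

Remove make-up: -24.3 − 2 = -26.3 dB.
Post-compression overshoot = -26.3 − (-33.8) = 7.5 dB.
Undo the ratio: input overshoot = 7.5 × 2 = 15 dB, giving input = -18.8 dB.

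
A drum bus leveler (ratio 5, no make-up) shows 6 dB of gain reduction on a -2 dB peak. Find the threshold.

Input is 7.5 dB above T (since output overshoot × R = input overshoot: (-8 − T)·5 = -2 − T gives T = -9.5 dB).
Check: -9.5 + (-2 − (-9.5))/5 = -9.5 + 1.5 = -8 dB. ✓

-9.5 dB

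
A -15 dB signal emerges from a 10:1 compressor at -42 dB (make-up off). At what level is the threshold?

Let T be the threshold. Output overshoot = (input overshoot)/R, so -42 − T = (-15 − T)/10.
10·(-42 − T) = -15 − T → 9·T = -420 − (-15) = -405.
T = -405/9 = -45 dB.

-45 dB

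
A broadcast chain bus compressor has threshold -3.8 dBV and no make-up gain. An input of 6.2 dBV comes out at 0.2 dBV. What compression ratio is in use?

Input overshoot = 6.2 − (-3.8) = 10 dB; output overshoot = 0.2 − (-3.8) = 4 dB.
Ratio = 10 / 4 = 2.5.

2.5:1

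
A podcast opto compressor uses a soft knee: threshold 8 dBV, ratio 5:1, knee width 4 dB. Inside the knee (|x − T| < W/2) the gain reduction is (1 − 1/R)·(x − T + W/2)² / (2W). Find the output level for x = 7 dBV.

6.9 dBV

x − T + W/2 = 7 − 8 + 2 = 1.
GR = (1 − 1/5) × 1² / 8 = 0.8 × 1 / 8 = 0.1 dB.
Output = 7 − 0.1 = 6.9 dBV.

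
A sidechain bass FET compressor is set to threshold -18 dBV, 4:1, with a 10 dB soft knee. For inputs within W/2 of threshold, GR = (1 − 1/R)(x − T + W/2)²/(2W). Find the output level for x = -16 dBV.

x − T + W/2 = -16 − (-18) + 5 = 7.
GR = (1 − 1/4) × 7² / 20 = 0.75 × 49 / 20 = 1.8375 dB.
Output = -16 − 1.8375 = -17.8375 dBV.

-17.8375 dBV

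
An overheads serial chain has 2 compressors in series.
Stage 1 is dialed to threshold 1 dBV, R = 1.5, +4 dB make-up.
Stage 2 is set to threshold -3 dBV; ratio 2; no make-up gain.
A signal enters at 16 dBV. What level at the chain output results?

6 dBV

Stage 1: 15 dB above 1 dBV, reduced 1.5:1 to 10 dB above → 11 dBV; +4 dB make-up → 15 dBV.
Stage 2: overshoot 18 dB → 18/2 = 9 dB → 6 dBV.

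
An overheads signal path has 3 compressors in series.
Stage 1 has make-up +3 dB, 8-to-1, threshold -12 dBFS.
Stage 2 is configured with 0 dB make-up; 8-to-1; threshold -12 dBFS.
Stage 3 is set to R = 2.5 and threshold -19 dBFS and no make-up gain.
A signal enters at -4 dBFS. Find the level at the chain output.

-16 dBFS

Stage 1: -4 dBFS is 8 dB over -12 dBFS; at 8:1 that becomes 1 dB over, giving -11 dBFS; +3 dB make-up → -8 dBFS.
Stage 2: overshoot 4 dB → 4/8 = 0.5 dB → -11.5 dBFS.
Stage 3: -11.5 dBFS is 7.5 dB over -19 dBFS; at 2.5:1 that becomes 3 dB over, giving -16 dBFS.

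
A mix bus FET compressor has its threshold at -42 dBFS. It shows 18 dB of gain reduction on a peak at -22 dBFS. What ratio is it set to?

10:1

Input overshoot = -22 − (-42) = 20 dB.
Output overshoot = 20 − 18 = 2 dB.
Ratio = input overshoot / output overshoot = 20 / 2 = 10.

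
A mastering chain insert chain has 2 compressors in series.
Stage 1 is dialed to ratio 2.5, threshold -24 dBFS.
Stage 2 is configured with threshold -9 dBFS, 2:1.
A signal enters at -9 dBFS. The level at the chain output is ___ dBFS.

Stage 1: 15 dB above -24 dBFS, reduced 2.5:1 to 6 dB above → -18 dBFS.
Stage 2: -18 dBFS ≤ -9 dBFS, so stage 2 doesn't engage; output -18 dBFS.

-18 dBFS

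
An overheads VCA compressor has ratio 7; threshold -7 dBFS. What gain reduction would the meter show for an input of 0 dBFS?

6 dB

0 dBFS exceeds the threshold by 7 dB.
A 7:1 ratio leaves 1 dB of that excess.
Gain reduction = 7 − 1 = 6 dB.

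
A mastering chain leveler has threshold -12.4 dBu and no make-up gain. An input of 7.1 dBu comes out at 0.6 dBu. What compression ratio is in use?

1.5:1

Input overshoot = 7.1 − (-12.4) = 19.5 dB; output overshoot = 0.6 − (-12.4) = 13 dB.
Ratio = 19.5 / 13 = 1.5.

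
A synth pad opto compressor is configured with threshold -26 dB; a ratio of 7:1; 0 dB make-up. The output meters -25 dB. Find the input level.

The compressed level sits -25 − (-26) = 1 dB over threshold.
Before 7:1 compression the overshoot was 1 × 7 = 7 dB, so input = -26 + 7 = -19 dB.

-19 dB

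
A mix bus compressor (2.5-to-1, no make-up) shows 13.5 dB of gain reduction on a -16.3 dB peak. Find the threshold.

Let T be the threshold. Output overshoot = (input overshoot)/R, so -29.8 − T = (-16.3 − T)/2.5.
2.5·(-29.8 − T) = -16.3 − T → 1.5·T = -74.5 − (-16.3) = -58.2.
T = -58.2/1.5 = -38.8 dB.

-38.8 dB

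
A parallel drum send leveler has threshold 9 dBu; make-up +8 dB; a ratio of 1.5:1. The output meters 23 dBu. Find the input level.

18 dBu

Remove make-up: 23 − 8 = 15 dBu.
That's 6 dB above the 9 dBu threshold.
Undo the ratio: input overshoot = 6 × 1.5 = 9 dB, giving input = 18 dBu.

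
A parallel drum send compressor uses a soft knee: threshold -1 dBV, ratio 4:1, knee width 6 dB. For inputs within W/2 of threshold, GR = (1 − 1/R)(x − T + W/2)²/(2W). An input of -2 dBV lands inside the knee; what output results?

-2.25 dBV

x − T + W/2 = -2 − (-1) + 3 = 2.
GR = (1 − 1/4) × 2² / 12 = 0.75 × 4 / 12 = 0.25 dB.
Output = -2 − 0.25 = -2.25 dBV.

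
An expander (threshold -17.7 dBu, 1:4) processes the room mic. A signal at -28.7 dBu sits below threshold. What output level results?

-61.7 dBu

Undershoot = (-17.7) − (-28.7) = 11 dB.
At 1:4, that expands to 44 dB under threshold.
Output = -17.7 − 44 = -61.7 dBu.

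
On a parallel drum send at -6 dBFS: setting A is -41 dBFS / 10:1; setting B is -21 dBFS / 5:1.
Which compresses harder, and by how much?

A: overshoot 35 dB → output overshoot 3.5 dB → GR 31.5 dB.
B: overshoot 15 dB → output overshoot 3 dB → GR 12 dB.
Difference: 19.5 dB in favour of A.

A, by 19.5 dB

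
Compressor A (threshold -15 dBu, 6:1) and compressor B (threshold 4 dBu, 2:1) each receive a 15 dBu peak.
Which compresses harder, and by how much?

A: 30 dB over, compressed to 5 dB over, so 25 dB of GR.
B: 11 dB over, compressed to 5.5 dB over, so 5.5 dB of GR.
A reduces 19.5 dB more.

A, by 19.5 dB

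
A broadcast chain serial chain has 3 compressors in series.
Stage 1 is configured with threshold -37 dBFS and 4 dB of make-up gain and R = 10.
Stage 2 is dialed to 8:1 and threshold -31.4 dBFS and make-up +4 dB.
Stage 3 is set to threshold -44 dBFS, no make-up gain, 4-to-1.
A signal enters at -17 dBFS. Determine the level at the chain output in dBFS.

Stage 1: -17 dBFS is 20 dB over -37 dBFS; at 10:1 that becomes 2 dB over, giving -35 dBFS; +4 dB make-up → -31 dBFS.
Stage 2: -31 dBFS is 0.4 dB over -31.4 dBFS; at 8:1 that becomes 0.05 dB over, giving -31.35 dBFS; +4 dB make-up → -27.35 dBFS.
Stage 3: overshoot 16.65 dB → 16.65/4 = 4.1625 dB → -39.8375 dBFS.

-39.8375 dBFS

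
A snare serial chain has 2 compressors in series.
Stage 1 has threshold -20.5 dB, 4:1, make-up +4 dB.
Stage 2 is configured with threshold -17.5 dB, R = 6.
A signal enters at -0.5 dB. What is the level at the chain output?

Stage 1: -0.5 dB is 20 dB over -20.5 dB; at 4:1 that becomes 5 dB over, giving -15.5 dB; +4 dB make-up → -11.5 dB.
Stage 2: 6 dB above -17.5 dB, reduced 6:1 to 1 dB above → -16.5 dB.

-16.5 dB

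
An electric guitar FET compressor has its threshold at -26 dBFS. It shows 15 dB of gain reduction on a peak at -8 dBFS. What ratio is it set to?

Input overshoot = -8 − (-26) = 18 dB.
Output overshoot = 18 − 15 = 3 dB.
Ratio = input overshoot / output overshoot = 18 / 3 = 6.

6:1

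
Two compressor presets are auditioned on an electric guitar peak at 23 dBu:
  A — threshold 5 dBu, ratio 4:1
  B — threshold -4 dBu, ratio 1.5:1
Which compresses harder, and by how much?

A, by 4.5 dB

A: 18 dB over, compressed to 4.5 dB over, so 13.5 dB of GR.
B: 27 dB over, compressed to 18 dB over, so 9 dB of GR.
Difference: 4.5 dB in favour of A.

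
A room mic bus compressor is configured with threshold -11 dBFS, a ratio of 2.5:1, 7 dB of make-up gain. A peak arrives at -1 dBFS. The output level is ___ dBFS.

The input is 10 dB above the -11 dBFS threshold.
The 10 dB excess becomes 4 dB after 2.5:1 reduction.
Output = -11 + 4 = -7 dBFS; make-up adds 7 dB, giving 0 dBFS.

0 dBFS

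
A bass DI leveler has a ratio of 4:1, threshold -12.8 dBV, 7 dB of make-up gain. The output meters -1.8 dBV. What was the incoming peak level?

Stripping the +7 dB make-up gives -8.8 dBV at the gain stage.
That's 4 dB above the -12.8 dBV threshold.
Input overshoot = R × output overshoot = 16 dB → input = -12.8 + 16 = 3.2 dBV.

3.2 dBV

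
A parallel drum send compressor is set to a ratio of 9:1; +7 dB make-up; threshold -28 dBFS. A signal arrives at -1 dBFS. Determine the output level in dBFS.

-18 dBFS

Overshoot: -1 − (-28) = 27 dB.
The 27 dB excess becomes 3 dB after 9:1 reduction.
Output = -28 + 3 = -25 dBFS; make-up adds 7 dB, giving -18 dBFS.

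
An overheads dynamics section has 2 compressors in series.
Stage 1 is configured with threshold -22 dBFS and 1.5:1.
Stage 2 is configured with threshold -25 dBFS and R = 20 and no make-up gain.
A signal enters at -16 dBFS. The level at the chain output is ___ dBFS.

-24.65 dBFS

Stage 1: -16 dBFS is 6 dB over -22 dBFS; at 1.5:1 that becomes 4 dB over, giving -18 dBFS.
Stage 2: overshoot 7 dB → 7/20 = 0.35 dB → -24.65 dBFS.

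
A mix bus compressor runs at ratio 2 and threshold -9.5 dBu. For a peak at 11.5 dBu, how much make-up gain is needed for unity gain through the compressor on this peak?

The peak compresses to -9.5 + 21/2 = 1 dBu.
To reach 11.5 dBu requires 11.5 − 1 = 10.5 dB of make-up.

10.5 dB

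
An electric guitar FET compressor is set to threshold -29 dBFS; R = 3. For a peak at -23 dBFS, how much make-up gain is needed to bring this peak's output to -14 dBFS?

Without make-up, output = threshold + overshoot/3 = -29 + 2 = -27 dBFS.
Gap to target: 13 dB.

13 dB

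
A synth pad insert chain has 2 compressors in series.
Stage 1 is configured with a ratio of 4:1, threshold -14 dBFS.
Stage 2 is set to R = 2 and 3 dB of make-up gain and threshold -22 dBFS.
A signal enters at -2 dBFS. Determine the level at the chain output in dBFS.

Stage 1: -2 dBFS is 12 dB over -14 dBFS; at 4:1 that becomes 3 dB over, giving -11 dBFS.
Stage 2: -11 dBFS is 11 dB over -22 dBFS; at 2:1 that becomes 5.5 dB over, giving -16.5 dBFS; +3 dB make-up → -13.5 dBFS.

-13.5 dBFS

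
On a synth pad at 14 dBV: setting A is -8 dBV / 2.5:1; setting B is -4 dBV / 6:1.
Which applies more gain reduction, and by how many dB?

A: overshoot 22 dB → output overshoot 8.8 dB → GR 13.2 dB.
B: overshoot 18 dB → output overshoot 3 dB → GR 15 dB.
Difference: 1.8 dB in favour of B.

B, by 1.8 dB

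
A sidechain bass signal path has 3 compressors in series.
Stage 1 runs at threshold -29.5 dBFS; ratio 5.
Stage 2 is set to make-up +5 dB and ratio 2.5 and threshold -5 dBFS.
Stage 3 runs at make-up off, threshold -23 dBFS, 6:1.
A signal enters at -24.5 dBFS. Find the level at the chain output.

Stage 1: overshoot 5 dB → 5/5 = 1 dB → -28.5 dBFS.
Stage 2: below threshold (-28.5 ≤ -5); passes unchanged; make-up brings it to -23.5 dBFS.
Stage 3: -23.5 dBFS ≤ -23 dBFS, so stage 3 doesn't engage; output -23.5 dBFS.

-23.5 dBFS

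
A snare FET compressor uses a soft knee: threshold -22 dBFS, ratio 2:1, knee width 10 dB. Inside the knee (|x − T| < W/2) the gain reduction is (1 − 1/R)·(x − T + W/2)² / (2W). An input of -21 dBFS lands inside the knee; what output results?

-21.9 dBFS

x − T + W/2 = -21 − (-22) + 5 = 6.
GR = (1 − 1/2) × 6² / 20 = 0.5 × 36 / 20 = 0.9 dB.
Output = -21 − 0.9 = -21.9 dBFS.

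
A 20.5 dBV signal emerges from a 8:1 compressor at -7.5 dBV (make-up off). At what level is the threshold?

Gain reduction = 20.5 − (-7.5) = 28 dB; output overshoot = GR / (R − 1) = 28 / 7 = 4 dB.
Threshold = output − output overshoot = -7.5 − 4 = -11.5 dBV.

-11.5 dBV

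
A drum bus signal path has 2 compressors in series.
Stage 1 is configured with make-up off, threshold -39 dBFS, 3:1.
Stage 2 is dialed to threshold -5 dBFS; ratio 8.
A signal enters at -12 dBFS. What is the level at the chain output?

-30 dBFS

Stage 1: -12 dBFS is 27 dB over -39 dBFS; at 3:1 that becomes 9 dB over, giving -30 dBFS.
Stage 2: -30 dBFS ≤ -5 dBFS, so stage 2 doesn't engage; output -30 dBFS.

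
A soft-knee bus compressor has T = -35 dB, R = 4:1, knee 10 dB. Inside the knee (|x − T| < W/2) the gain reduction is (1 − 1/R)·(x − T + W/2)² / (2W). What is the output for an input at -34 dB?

-35.35 dB

x − T + W/2 = -34 − (-35) + 5 = 6.
GR = (1 − 1/4) × 6² / 20 = 0.75 × 36 / 20 = 1.35 dB.
Output = -34 − 1.35 = -35.35 dB.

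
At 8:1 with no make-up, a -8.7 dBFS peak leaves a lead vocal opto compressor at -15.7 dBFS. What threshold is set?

Gain reduction = -8.7 − (-15.7) = 7 dB; output overshoot = GR / (R − 1) = 7 / 7 = 1 dB.
Threshold = output − output overshoot = -15.7 − 1 = -16.7 dBFS.

-16.7 dBFS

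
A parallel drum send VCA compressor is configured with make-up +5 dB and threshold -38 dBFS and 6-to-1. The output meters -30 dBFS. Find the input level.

Remove make-up: -30 − 5 = -35 dBFS.
The compressed level sits -35 − (-38) = 3 dB over threshold.
Undo the ratio: input overshoot = 3 × 6 = 18 dB, giving input = -20 dBFS.

-20 dBFS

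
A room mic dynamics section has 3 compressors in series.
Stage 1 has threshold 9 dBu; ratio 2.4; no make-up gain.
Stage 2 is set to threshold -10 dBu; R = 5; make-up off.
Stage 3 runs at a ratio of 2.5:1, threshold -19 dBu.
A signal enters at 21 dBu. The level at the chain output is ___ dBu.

-13.48 dBu

Stage 1: 12 dB above 9 dBu, reduced 2.4:1 to 5 dB above → 14 dBu.
Stage 2: 24 dB above -10 dBu, reduced 5:1 to 4.8 dB above → -5.2 dBu.
Stage 3: overshoot 13.8 dB → 13.8/2.5 = 5.52 dB → -13.48 dBu.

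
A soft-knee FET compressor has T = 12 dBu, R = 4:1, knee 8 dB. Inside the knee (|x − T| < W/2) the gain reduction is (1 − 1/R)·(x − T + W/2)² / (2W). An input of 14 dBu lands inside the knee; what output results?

12.3125 dBu

x − T + W/2 = 14 − 12 + 4 = 6.
GR = (1 − 1/4) × 6² / 16 = 0.75 × 36 / 16 = 1.6875 dB.
Output = 14 − 1.6875 = 12.3125 dBu.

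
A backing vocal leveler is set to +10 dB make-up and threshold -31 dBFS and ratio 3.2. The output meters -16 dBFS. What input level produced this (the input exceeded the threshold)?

-15 dBFS

Remove make-up: -16 − 10 = -26 dBFS.
Post-compression overshoot = -26 − (-31) = 5 dB.
Before 3.2:1 compression the overshoot was 5 × 3.2 = 16 dB, so input = -31 + 16 = -15 dBFS.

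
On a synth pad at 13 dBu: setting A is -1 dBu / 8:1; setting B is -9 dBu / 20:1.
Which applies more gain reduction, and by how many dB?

B, by 8.65 dB

A: 14 dB over, compressed to 1.75 dB over, so 12.25 dB of GR.
B: 22 dB over, compressed to 1.1 dB over, so 20.9 dB of GR.
B applies 8.65 dB more gain reduction.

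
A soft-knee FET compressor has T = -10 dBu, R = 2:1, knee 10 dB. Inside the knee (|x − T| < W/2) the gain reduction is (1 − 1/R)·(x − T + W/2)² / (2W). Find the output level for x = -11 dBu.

-11.4 dBu

x − T + W/2 = -11 − (-10) + 5 = 4.
GR = (1 − 1/2) × 4² / 20 = 0.5 × 16 / 20 = 0.4 dB.
Output = -11 − 0.4 = -11.4 dBu.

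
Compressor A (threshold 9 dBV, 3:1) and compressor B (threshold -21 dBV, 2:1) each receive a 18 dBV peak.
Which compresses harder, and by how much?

A: GR = 9 − 9/3 = 6 dB.
B: GR = 39 − 39/2 = 19.5 dB.
B applies 13.5 dB more gain reduction.

B, by 13.5 dB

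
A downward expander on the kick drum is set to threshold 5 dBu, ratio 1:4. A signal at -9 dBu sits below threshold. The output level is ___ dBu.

The input is 14 dB below the 5 dBu threshold.
A 1:4 expander multiplies undershoot by 4: 14 × 4 = 56 dB below threshold.
Output = 5 − 56 = -51 dBu.

-51 dBu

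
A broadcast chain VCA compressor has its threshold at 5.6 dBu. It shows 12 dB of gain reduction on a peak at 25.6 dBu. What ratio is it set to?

2.5:1

Input overshoot = 25.6 − 5.6 = 20 dB.
Output overshoot = 20 − 12 = 8 dB.
Ratio = input overshoot / output overshoot = 20 / 8 = 2.5.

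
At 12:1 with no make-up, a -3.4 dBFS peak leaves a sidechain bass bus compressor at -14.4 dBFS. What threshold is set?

Gain reduction = -3.4 − (-14.4) = 11 dB; output overshoot = GR / (R − 1) = 11 / 11 = 1 dB.
Threshold = output − output overshoot = -14.4 − 1 = -15.4 dBFS.

-15.4 dBFS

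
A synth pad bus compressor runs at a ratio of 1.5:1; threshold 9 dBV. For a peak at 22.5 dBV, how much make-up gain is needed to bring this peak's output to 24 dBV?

The peak compresses to 9 + 13.5/1.5 = 18 dBV.
To reach 24 dBV requires 24 − 18 = 6 dB of make-up.

6 dB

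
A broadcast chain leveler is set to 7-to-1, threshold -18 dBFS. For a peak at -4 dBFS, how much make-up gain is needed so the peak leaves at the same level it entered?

Without make-up, output = threshold + overshoot/7 = -18 + 2 = -16 dBFS.
Gap to target: 12 dB.

12 dB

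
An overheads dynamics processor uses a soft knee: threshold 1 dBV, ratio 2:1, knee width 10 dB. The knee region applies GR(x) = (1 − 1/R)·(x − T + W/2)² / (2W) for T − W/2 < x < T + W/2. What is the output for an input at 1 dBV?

0.375 dBV

x − T + W/2 = 1 − 1 + 5 = 5.
GR = (1 − 1/2) × 5² / 20 = 0.5 × 25 / 20 = 0.625 dB.
Output = 1 − 0.625 = 0.375 dBV.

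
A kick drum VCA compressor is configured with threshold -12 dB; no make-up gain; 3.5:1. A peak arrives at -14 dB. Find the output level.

-14 dB is 2 dB below the -12 dB threshold, so no gain reduction is applied.
Output = input = -14 dB.

-14 dB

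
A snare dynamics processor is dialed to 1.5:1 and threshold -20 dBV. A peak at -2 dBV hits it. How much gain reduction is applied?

Overshoot = -2 − (-20) = 18 dB.
A 1.5:1 ratio leaves 12 dB of that excess.
Gain reduction = 18 − 12 = 6 dB.

6 dB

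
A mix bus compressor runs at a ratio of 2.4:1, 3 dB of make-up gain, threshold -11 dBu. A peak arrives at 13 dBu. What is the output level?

2 dBu

13 dBu sits 24 dB over threshold.
2.4:1 compression reduces that to 24/2.4 = 10 dB over.
Output = -11 + 10 = -1 dBu; make-up adds 3 dB, giving 2 dBu.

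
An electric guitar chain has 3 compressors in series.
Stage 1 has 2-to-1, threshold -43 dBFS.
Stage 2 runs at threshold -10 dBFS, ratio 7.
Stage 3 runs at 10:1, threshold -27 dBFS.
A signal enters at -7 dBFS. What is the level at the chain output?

Stage 1: overshoot 36 dB → 36/2 = 18 dB → -25 dBFS.
Stage 2: -25 dBFS is at or below the -10 dBFS threshold — no compression; output -25 dBFS.
Stage 3: -25 dBFS is 2 dB over -27 dBFS; at 10:1 that becomes 0.2 dB over, giving -26.8 dBFS.

-26.8 dBFS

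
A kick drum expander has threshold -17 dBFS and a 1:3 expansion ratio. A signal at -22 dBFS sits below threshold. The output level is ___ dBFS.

Below threshold, a 1:3 expander applies gain = (3−1)×(T − x) of attenuation.
(3−1) × 5 = 10 dB, so output = -22 − 10 = -32 dBFS.

-32 dBFS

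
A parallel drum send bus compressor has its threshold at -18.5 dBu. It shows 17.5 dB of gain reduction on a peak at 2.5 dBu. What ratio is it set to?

6:1

Input overshoot = 2.5 − (-18.5) = 21 dB.
Output overshoot = 21 − 17.5 = 3.5 dB.
Ratio = input overshoot / output overshoot = 21 / 3.5 = 6.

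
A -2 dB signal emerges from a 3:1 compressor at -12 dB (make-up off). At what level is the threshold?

Let T be the threshold. Output overshoot = (input overshoot)/R, so -12 − T = (-2 − T)/3.
3·(-12 − T) = -2 − T → 2·T = -36 − (-2) = -34.
T = -34/2 = -17 dB.

-17 dB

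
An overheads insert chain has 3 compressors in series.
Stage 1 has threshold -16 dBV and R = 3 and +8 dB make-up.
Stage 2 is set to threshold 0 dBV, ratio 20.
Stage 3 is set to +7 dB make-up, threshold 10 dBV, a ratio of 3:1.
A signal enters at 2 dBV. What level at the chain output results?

Stage 1: 18 dB above -16 dBV, reduced 3:1 to 6 dB above → -10 dBV; +8 dB make-up → -2 dBV.
Stage 2: below threshold (-2 ≤ 0); passes unchanged; output -2 dBV.
Stage 3: -2 dBV ≤ 10 dBV, so stage 3 doesn't engage; make-up brings it to 5 dBV.

5 dBV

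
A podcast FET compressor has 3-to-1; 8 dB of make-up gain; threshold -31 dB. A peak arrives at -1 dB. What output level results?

Overshoot: -1 − (-31) = 30 dB.
The 30 dB excess becomes 10 dB after 3:1 reduction.
So the level is -31 + 10 = -21 dB; make-up adds 8 dB, giving -13 dB.

-13 dB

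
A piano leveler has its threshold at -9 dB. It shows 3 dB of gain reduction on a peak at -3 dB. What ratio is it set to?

2:1

Input overshoot = -3 − (-9) = 6 dB.
Output overshoot = 6 − 3 = 3 dB.
Ratio = input overshoot / output overshoot = 6 / 3 = 2.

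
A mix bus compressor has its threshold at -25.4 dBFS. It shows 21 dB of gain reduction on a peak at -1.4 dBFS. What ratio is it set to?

Input overshoot = -1.4 − (-25.4) = 24 dB.
Output overshoot = 24 − 21 = 3 dB.
Ratio = input overshoot / output overshoot = 24 / 3 = 8.

8:1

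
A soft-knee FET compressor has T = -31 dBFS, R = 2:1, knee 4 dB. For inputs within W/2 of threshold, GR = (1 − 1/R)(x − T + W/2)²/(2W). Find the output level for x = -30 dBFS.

x − T + W/2 = -30 − (-31) + 2 = 3.
GR = (1 − 1/2) × 3² / 8 = 0.5 × 9 / 8 = 0.5625 dB.
Output = -30 − 0.5625 = -30.5625 dBFS.

-30.5625 dBFS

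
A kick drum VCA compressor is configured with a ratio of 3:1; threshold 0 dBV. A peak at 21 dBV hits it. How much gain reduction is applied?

14 dB

Overshoot = 21 − 0 = 21 dB.
A 3:1 ratio leaves 7 dB of that excess.
Gain reduction = 21 − 7 = 14 dB.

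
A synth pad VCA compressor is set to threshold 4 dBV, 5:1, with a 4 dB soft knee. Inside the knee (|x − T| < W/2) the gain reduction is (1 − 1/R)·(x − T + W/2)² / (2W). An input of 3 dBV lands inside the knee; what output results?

2.9 dBV

x − T + W/2 = 3 − 4 + 2 = 1.
GR = (1 − 1/5) × 1² / 8 = 0.8 × 1 / 8 = 0.1 dB.
Output = 3 − 0.1 = 2.9 dBV.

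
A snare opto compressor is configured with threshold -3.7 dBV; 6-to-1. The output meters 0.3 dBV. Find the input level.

That's 4 dB above the -3.7 dBV threshold.
Input overshoot = R × output overshoot = 24 dB → input = -3.7 + 24 = 20.3 dBV.

20.3 dBV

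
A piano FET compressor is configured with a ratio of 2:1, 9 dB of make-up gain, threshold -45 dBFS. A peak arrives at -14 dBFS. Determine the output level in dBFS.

Overshoot: -14 − (-45) = 31 dB.
At 2:1 the overshoot is divided by 2, leaving 15.5 dB above threshold.
Output = -45 + 15.5 = -29.5 dBFS; make-up adds 9 dB, giving -20.5 dBFS.

-20.5 dBFS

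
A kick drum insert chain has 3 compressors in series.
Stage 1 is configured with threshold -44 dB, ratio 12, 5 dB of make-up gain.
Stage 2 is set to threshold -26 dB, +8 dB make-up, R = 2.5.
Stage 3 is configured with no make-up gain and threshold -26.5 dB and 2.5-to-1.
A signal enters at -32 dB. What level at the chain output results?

-30 dB

Stage 1: overshoot 12 dB → 12/12 = 1 dB → -43 dB; +5 dB make-up → -38 dB.
Stage 2: below threshold (-38 ≤ -26); passes unchanged; make-up brings it to -30 dB.
Stage 3: below threshold (-30 ≤ -26.5); passes unchanged; output -30 dB.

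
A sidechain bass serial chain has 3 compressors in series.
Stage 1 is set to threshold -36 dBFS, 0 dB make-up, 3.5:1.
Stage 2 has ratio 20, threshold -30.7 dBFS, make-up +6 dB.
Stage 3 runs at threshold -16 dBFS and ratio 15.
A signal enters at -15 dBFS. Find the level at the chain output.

Stage 1: overshoot 21 dB → 21/3.5 = 6 dB → -30 dBFS.
Stage 2: 0.7 dB above -30.7 dBFS, reduced 20:1 to 0.035 dB above → -30.665 dBFS; +6 dB make-up → -24.665 dBFS.
Stage 3: -24.665 dBFS ≤ -16 dBFS, so stage 3 doesn't engage; output -24.665 dBFS.

-24.665 dBFS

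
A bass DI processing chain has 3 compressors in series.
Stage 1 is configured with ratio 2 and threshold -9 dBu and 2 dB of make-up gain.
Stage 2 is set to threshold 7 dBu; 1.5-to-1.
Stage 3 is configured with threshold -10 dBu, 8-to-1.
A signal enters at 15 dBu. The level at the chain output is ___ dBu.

-8.125 dBu

Stage 1: overshoot 24 dB → 24/2 = 12 dB → 3 dBu; +2 dB make-up → 5 dBu.
Stage 2: below threshold (5 ≤ 7); passes unchanged; output 5 dBu.
Stage 3: overshoot 15 dB → 15/8 = 1.875 dB → -8.125 dBu.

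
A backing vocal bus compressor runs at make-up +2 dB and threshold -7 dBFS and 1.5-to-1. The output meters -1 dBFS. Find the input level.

-1 dBFS

Stripping the +2 dB make-up gives -3 dBFS at the gain stage.
Post-compression overshoot = -3 − (-7) = 4 dB.
Before 1.5:1 compression the overshoot was 4 × 1.5 = 6 dB, so input = -7 + 6 = -1 dBFS.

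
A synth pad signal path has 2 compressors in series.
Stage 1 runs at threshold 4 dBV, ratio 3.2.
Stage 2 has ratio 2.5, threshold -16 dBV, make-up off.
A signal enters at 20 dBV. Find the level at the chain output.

-6 dBV

Stage 1: 16 dB above 4 dBV, reduced 3.2:1 to 5 dB above → 9 dBV.
Stage 2: overshoot 25 dB → 25/2.5 = 10 dB → -6 dBV.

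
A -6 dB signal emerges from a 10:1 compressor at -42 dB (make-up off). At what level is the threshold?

Let T be the threshold. Output overshoot = (input overshoot)/R, so -42 − T = (-6 − T)/10.
10·(-42 − T) = -6 − T → 9·T = -420 − (-6) = -414.
T = -414/9 = -46 dB.

-46 dB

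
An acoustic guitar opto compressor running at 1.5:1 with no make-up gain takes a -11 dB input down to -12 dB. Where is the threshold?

Gain reduction = -11 − (-12) = 1 dB; output overshoot = GR / (R − 1) = 1 / 0.5 = 2 dB.
Threshold = output − output overshoot = -12 − 2 = -14 dB.

-14 dB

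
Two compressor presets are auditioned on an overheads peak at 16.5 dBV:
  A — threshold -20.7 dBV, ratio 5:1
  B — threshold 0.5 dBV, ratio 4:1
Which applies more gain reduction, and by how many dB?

A: 37.2 dB over, compressed to 7.44 dB over, so 29.76 dB of GR.
B: 16 dB over, compressed to 4 dB over, so 12 dB of GR.
A reduces 17.76 dB more.

A, by 17.76 dB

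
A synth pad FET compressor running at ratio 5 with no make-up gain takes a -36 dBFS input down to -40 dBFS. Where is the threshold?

Input is 5 dB above T (since output overshoot × R = input overshoot: (-40 − T)·5 = -36 − T gives T = -41 dBFS).
Check: -41 + (-36 − (-41))/5 = -41 + 1 = -40 dBFS. ✓

-41 dBFS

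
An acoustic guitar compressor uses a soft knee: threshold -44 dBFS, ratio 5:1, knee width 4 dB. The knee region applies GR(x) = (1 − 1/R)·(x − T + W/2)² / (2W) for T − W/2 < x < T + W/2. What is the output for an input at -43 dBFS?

-43.9 dBFS

x − T + W/2 = -43 − (-44) + 2 = 3.
GR = (1 − 1/5) × 3² / 8 = 0.8 × 9 / 8 = 0.9 dB.
Output = -43 − 0.9 = -43.9 dBFS.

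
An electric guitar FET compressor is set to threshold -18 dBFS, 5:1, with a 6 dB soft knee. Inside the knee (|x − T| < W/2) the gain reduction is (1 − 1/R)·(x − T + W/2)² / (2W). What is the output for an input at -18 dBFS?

-18.6 dBFS

x − T + W/2 = -18 − (-18) + 3 = 3.
GR = (1 − 1/5) × 3² / 12 = 0.8 × 9 / 12 = 0.6 dB.
Output = -18 − 0.6 = -18.6 dBFS.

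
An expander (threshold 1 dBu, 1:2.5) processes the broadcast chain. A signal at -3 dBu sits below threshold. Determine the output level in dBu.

The input is 4 dB below the 1 dBu threshold.
A 1:2.5 expander multiplies undershoot by 2.5: 4 × 2.5 = 10 dB below threshold.
Output = 1 − 10 = -9 dBu.

-9 dBu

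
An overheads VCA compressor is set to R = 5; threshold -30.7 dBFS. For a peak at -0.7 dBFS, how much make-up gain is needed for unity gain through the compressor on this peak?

Overshoot 30 dB → 30/5 = 6 dB after compression, so the compressed level is -30.7 + 6 = -24.7 dBFS.
Make-up = target − compressed = -0.7 − (-24.7) = 24 dB.

24 dB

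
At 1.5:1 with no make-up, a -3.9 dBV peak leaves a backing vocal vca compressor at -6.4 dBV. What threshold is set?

-11.4 dBV

Let T be the threshold. Output overshoot = (input overshoot)/R, so -6.4 − T = (-3.9 − T)/1.5.
1.5·(-6.4 − T) = -3.9 − T → 0.5·T = -9.6 − (-3.9) = -5.7.
T = -5.7/0.5 = -11.4 dBV.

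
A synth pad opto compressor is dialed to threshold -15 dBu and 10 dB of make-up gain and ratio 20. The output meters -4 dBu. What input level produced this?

Stripping the +10 dB make-up gives -14 dBu at the gain stage.
The compressed level sits -14 − (-15) = 1 dB over threshold.
Before 20:1 compression the overshoot was 1 × 20 = 20 dB, so input = -15 + 20 = 5 dBu.

5 dBu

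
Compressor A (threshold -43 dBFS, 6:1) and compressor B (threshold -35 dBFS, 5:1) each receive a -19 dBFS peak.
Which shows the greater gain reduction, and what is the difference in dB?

A, by 7.2 dB

A: overshoot 24 dB → output overshoot 4 dB → GR 20 dB.
B: overshoot 16 dB → output overshoot 3.2 dB → GR 12.8 dB.
A reduces 7.2 dB more.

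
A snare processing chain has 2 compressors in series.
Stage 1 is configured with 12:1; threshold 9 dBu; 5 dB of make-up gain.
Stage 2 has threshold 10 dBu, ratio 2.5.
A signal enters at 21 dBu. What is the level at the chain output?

12 dBu

Stage 1: 21 dBu is 12 dB over 9 dBu; at 12:1 that becomes 1 dB over, giving 10 dBu; +5 dB make-up → 15 dBu.
Stage 2: 5 dB above 10 dBu, reduced 2.5:1 to 2 dB above → 12 dBu.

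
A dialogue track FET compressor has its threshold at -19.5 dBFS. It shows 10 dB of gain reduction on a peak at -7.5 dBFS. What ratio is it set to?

6:1

Input overshoot = -7.5 − (-19.5) = 12 dB.
Output overshoot = 12 − 10 = 2 dB.
Ratio = input overshoot / output overshoot = 12 / 2 = 6.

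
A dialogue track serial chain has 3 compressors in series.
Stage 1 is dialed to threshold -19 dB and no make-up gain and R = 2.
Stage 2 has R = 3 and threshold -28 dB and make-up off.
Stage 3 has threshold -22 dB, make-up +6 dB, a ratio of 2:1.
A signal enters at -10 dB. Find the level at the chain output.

Stage 1: -10 dB is 9 dB over -19 dB; at 2:1 that becomes 4.5 dB over, giving -14.5 dB.
Stage 2: 13.5 dB above -28 dB, reduced 3:1 to 4.5 dB above → -23.5 dB.
Stage 3: below threshold (-23.5 ≤ -22); passes unchanged; make-up brings it to -17.5 dB.

-17.5 dB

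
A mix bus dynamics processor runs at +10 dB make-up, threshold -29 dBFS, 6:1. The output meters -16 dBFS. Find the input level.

-11 dBFS

Before make-up, the level was -16 − 10 = -26 dBFS.
The compressed level sits -26 − (-29) = 3 dB over threshold.
Before 6:1 compression the overshoot was 3 × 6 = 18 dB, so input = -29 + 18 = -11 dBFS.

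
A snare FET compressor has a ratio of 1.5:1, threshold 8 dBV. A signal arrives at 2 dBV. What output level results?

2 dBV is 6 dB below the 8 dBV threshold, so no gain reduction is applied.
Output = input = 2 dBV.

2 dBV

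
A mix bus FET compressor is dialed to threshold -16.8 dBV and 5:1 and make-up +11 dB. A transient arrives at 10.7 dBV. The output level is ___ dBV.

-0.3 dBV

The input is 27.5 dB above the -16.8 dBV threshold.
5:1 compression reduces that to 27.5/5 = 5.5 dB over.
That puts the output at -11.3 dBV; make-up adds 11 dB, giving -0.3 dBV.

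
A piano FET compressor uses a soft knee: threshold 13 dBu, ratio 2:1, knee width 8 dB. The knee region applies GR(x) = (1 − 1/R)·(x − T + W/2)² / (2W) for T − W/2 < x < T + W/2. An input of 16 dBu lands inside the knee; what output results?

14.46875 dBu

x − T + W/2 = 16 − 13 + 4 = 7.
GR = (1 − 1/2) × 7² / 16 = 0.5 × 49 / 16 = 1.53125 dB.
Output = 16 − 1.53125 = 14.46875 dBu.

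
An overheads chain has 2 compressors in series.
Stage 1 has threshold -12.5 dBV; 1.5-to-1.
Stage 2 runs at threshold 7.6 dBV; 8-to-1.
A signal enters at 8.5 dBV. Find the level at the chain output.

Stage 1: overshoot 21 dB → 21/1.5 = 14 dB → 1.5 dBV.
Stage 2: 1.5 dBV ≤ 7.6 dBV, so stage 2 doesn't engage; output 1.5 dBV.

1.5 dBV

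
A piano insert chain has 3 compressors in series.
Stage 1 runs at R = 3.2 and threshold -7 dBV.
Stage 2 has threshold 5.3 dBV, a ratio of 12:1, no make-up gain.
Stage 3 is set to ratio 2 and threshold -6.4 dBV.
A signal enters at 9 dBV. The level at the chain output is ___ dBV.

-4.2 dBV

Stage 1: 9 dBV is 16 dB over -7 dBV; at 3.2:1 that becomes 5 dB over, giving -2 dBV.
Stage 2: -2 dBV is at or below the 5.3 dBV threshold — no compression; output -2 dBV.
Stage 3: 4.4 dB above -6.4 dBV, reduced 2:1 to 2.2 dB above → -4.2 dBV.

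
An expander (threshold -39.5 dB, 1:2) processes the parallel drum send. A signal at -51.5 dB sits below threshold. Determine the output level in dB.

-63.5 dB

The input is 12 dB below the -39.5 dB threshold.
A 1:2 expander multiplies undershoot by 2: 12 × 2 = 24 dB below threshold.
Output = -39.5 − 24 = -63.5 dB.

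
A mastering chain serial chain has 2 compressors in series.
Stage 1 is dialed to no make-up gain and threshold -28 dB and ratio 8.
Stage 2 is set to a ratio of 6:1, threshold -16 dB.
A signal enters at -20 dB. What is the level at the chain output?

Stage 1: overshoot 8 dB → 8/8 = 1 dB → -27 dB.
Stage 2: -27 dB is at or below the -16 dB threshold — no compression; output -27 dB.

-27 dB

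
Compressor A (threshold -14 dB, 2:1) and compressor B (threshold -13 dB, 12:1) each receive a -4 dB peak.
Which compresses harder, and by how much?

B, by 3.25 dB

A: GR = 10 − 10/2 = 5 dB.
B: GR = 9 − 9/12 = 8.25 dB.
B applies 3.25 dB more gain reduction.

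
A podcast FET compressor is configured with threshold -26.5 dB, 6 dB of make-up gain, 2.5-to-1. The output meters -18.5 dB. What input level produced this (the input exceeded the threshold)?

-21.5 dB

Remove make-up: -18.5 − 6 = -24.5 dB.
That's 2 dB above the -26.5 dB threshold.
Before 2.5:1 compression the overshoot was 2 × 2.5 = 5 dB, so input = -26.5 + 5 = -21.5 dB.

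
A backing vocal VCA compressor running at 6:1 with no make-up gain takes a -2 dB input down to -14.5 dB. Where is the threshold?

Let T be the threshold. Output overshoot = (input overshoot)/R, so -14.5 − T = (-2 − T)/6.
6·(-14.5 − T) = -2 − T → 5·T = -87 − (-2) = -85.
T = -85/5 = -17 dB.

-17 dB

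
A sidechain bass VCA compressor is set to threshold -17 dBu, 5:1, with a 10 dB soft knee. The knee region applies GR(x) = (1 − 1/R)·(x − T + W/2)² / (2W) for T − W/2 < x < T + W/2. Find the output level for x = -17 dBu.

-18 dBu

x − T + W/2 = -17 − (-17) + 5 = 5.
GR = (1 − 1/5) × 5² / 20 = 0.8 × 25 / 20 = 1 dB.
Output = -17 − 1 = -18 dBu.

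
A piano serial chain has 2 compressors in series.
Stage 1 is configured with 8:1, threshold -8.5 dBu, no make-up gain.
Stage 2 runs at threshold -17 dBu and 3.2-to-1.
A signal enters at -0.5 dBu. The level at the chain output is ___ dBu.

Stage 1: overshoot 8 dB → 8/8 = 1 dB → -7.5 dBu.
Stage 2: overshoot 9.5 dB → 9.5/3.2 = 2.96875 dB → -14.03125 dBu.

-14.03125 dBu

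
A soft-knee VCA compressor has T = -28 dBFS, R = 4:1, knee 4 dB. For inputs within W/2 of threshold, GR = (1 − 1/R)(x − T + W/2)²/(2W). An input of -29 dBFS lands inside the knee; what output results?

-29.09375 dBFS

x − T + W/2 = -29 − (-28) + 2 = 1.
GR = (1 − 1/4) × 1² / 8 = 0.75 × 1 / 8 = 0.09375 dB.
Output = -29 − 0.09375 = -29.09375 dBFS.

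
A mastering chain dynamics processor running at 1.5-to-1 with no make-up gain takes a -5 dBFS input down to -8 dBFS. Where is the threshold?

Input is 9 dB above T (since output overshoot × R = input overshoot: (-8 − T)·1.5 = -5 − T gives T = -14 dBFS).
Check: -14 + (-5 − (-14))/1.5 = -14 + 6 = -8 dBFS. ✓

-14 dBFS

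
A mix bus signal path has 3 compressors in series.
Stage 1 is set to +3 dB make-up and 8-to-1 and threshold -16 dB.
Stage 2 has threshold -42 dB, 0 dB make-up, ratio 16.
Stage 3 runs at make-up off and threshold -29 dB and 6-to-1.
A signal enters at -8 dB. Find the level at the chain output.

-40.125 dB

Stage 1: overshoot 8 dB → 8/8 = 1 dB → -15 dB; +3 dB make-up → -12 dB.
Stage 2: overshoot 30 dB → 30/16 = 1.875 dB → -40.125 dB.
Stage 3: below threshold (-40.125 ≤ -29); passes unchanged; output -40.125 dB.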